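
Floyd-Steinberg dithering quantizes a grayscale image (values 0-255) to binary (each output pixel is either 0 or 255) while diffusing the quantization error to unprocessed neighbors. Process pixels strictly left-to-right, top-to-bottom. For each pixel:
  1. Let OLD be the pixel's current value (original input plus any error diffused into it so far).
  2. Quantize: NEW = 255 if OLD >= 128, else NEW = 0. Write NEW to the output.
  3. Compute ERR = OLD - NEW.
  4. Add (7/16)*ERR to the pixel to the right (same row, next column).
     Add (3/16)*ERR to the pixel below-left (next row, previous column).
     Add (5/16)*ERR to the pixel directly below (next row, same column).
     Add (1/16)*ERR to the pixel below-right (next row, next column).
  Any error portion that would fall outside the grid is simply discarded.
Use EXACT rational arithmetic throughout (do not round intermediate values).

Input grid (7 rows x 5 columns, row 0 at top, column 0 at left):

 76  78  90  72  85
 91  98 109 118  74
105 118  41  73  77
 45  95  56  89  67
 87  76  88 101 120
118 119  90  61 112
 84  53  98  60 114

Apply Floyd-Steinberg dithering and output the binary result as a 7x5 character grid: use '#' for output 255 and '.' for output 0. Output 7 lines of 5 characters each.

(0,0): OLD=76 → NEW=0, ERR=76
(0,1): OLD=445/4 → NEW=0, ERR=445/4
(0,2): OLD=8875/64 → NEW=255, ERR=-7445/64
(0,3): OLD=21613/1024 → NEW=0, ERR=21613/1024
(0,4): OLD=1543931/16384 → NEW=0, ERR=1543931/16384
(1,0): OLD=8679/64 → NEW=255, ERR=-7641/64
(1,1): OLD=32497/512 → NEW=0, ERR=32497/512
(1,2): OLD=1823973/16384 → NEW=0, ERR=1823973/16384
(1,3): OLD=12038929/65536 → NEW=255, ERR=-4672751/65536
(1,4): OLD=77147219/1048576 → NEW=0, ERR=77147219/1048576
(2,0): OLD=652011/8192 → NEW=0, ERR=652011/8192
(2,1): OLD=48776489/262144 → NEW=255, ERR=-18070231/262144
(2,2): OLD=151958139/4194304 → NEW=0, ERR=151958139/4194304
(2,3): OLD=5860077441/67108864 → NEW=0, ERR=5860077441/67108864
(2,4): OLD=143600875591/1073741824 → NEW=255, ERR=-130203289529/1073741824
(3,0): OLD=238854747/4194304 → NEW=0, ERR=238854747/4194304
(3,1): OLD=3695705439/33554432 → NEW=0, ERR=3695705439/33554432
(3,2): OLD=136980322597/1073741824 → NEW=0, ERR=136980322597/1073741824
(3,3): OLD=325621028229/2147483648 → NEW=255, ERR=-221987302011/2147483648
(3,4): OLD=-366319060599/34359738368 → NEW=0, ERR=-366319060599/34359738368
(4,0): OLD=67349075541/536870912 → NEW=0, ERR=67349075541/536870912
(4,1): OLD=3311957768821/17179869184 → NEW=255, ERR=-1068908873099/17179869184
(4,2): OLD=24229825443643/274877906944 → NEW=0, ERR=24229825443643/274877906944
(4,3): OLD=498014907570421/4398046511104 → NEW=0, ERR=498014907570421/4398046511104
(4,4): OLD=11241279461010739/70368744177664 → NEW=255, ERR=-6702750304293581/70368744177664
(5,0): OLD=40004718486655/274877906944 → NEW=255, ERR=-30089147784065/274877906944
(5,1): OLD=167201496746461/2199023255552 → NEW=0, ERR=167201496746461/2199023255552
(5,2): OLD=11832798017129573/70368744177664 → NEW=255, ERR=-6111231748174747/70368744177664
(5,3): OLD=12959262271625595/281474976710656 → NEW=0, ERR=12959262271625595/281474976710656
(5,4): OLD=492935942165510041/4503599627370496 → NEW=0, ERR=492935942165510041/4503599627370496
(6,0): OLD=2253525834338671/35184372088832 → NEW=0, ERR=2253525834338671/35184372088832
(6,1): OLD=91937779145589345/1125899906842624 → NEW=0, ERR=91937779145589345/1125899906842624
(6,2): OLD=2161195281688075259/18014398509481984 → NEW=0, ERR=2161195281688075259/18014398509481984
(6,3): OLD=40919909446292807113/288230376151711744 → NEW=255, ERR=-32578836472393687607/288230376151711744
(6,4): OLD=468690136853074230207/4611686018427387904 → NEW=0, ERR=468690136853074230207/4611686018427387904
Row 0: ..#..
Row 1: #..#.
Row 2: .#..#
Row 3: ...#.
Row 4: .#..#
Row 5: #.#..
Row 6: ...#.

Answer: ..#..
#..#.
.#..#
...#.
.#..#
#.#..
...#.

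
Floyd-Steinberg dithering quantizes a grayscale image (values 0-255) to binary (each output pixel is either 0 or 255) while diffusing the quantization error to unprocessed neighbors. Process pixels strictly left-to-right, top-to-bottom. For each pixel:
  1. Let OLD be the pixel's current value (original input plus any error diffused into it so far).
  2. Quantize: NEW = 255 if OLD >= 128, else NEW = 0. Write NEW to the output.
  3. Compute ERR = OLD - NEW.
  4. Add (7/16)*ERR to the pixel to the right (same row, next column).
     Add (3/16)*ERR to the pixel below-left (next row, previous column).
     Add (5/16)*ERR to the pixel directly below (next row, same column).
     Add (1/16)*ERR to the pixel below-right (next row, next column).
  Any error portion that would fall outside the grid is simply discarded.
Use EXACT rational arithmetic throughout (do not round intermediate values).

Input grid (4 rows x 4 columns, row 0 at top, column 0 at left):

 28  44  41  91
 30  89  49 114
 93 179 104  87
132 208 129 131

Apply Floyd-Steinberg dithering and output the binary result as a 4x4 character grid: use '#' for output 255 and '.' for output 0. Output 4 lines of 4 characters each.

(0,0): OLD=28 → NEW=0, ERR=28
(0,1): OLD=225/4 → NEW=0, ERR=225/4
(0,2): OLD=4199/64 → NEW=0, ERR=4199/64
(0,3): OLD=122577/1024 → NEW=0, ERR=122577/1024
(1,0): OLD=3155/64 → NEW=0, ERR=3155/64
(1,1): OLD=72805/512 → NEW=255, ERR=-57755/512
(1,2): OLD=755497/16384 → NEW=0, ERR=755497/16384
(1,3): OLD=46053999/262144 → NEW=255, ERR=-20792721/262144
(2,0): OLD=714791/8192 → NEW=0, ERR=714791/8192
(2,1): OLD=50764221/262144 → NEW=255, ERR=-16082499/262144
(2,2): OLD=36515145/524288 → NEW=0, ERR=36515145/524288
(2,3): OLD=801663605/8388608 → NEW=0, ERR=801663605/8388608
(3,0): OLD=619767191/4194304 → NEW=255, ERR=-449780329/4194304
(3,1): OLD=10765917961/67108864 → NEW=255, ERR=-6346842359/67108864
(3,2): OLD=132577298359/1073741824 → NEW=0, ERR=132577298359/1073741824
(3,3): OLD=3766451675777/17179869184 → NEW=255, ERR=-614414966143/17179869184
Row 0: ....
Row 1: .#.#
Row 2: .#..
Row 3: ##.#

Answer: ....
.#.#
.#..
##.#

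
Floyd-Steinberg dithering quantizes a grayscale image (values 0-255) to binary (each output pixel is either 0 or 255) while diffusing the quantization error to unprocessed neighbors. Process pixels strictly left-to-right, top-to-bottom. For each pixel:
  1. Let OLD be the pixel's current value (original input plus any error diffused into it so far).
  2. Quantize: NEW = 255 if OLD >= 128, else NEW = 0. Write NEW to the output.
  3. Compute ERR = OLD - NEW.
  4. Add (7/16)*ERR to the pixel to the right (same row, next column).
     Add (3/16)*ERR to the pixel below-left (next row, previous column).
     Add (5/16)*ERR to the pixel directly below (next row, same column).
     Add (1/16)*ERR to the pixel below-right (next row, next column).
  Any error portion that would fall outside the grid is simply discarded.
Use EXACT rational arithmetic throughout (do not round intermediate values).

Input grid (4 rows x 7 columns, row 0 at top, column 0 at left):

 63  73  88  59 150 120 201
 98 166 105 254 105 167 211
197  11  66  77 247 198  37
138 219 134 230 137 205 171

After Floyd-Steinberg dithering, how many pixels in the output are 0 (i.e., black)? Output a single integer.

(0,0): OLD=63 → NEW=0, ERR=63
(0,1): OLD=1609/16 → NEW=0, ERR=1609/16
(0,2): OLD=33791/256 → NEW=255, ERR=-31489/256
(0,3): OLD=21241/4096 → NEW=0, ERR=21241/4096
(0,4): OLD=9979087/65536 → NEW=255, ERR=-6732593/65536
(0,5): OLD=78700969/1048576 → NEW=0, ERR=78700969/1048576
(0,6): OLD=3923127199/16777216 → NEW=255, ERR=-355062881/16777216
(1,0): OLD=34955/256 → NEW=255, ERR=-30325/256
(1,1): OLD=259021/2048 → NEW=0, ERR=259021/2048
(1,2): OLD=8464081/65536 → NEW=255, ERR=-8247599/65536
(1,3): OLD=45511357/262144 → NEW=255, ERR=-21335363/262144
(1,4): OLD=867150679/16777216 → NEW=0, ERR=867150679/16777216
(1,5): OLD=27203060487/134217728 → NEW=255, ERR=-7022460153/134217728
(1,6): OLD=399833037449/2147483648 → NEW=255, ERR=-147775292791/2147483648
(2,0): OLD=6019359/32768 → NEW=255, ERR=-2336481/32768
(2,1): OLD=-12239035/1048576 → NEW=0, ERR=-12239035/1048576
(2,2): OLD=238409487/16777216 → NEW=0, ERR=238409487/16777216
(2,3): OLD=8000573527/134217728 → NEW=0, ERR=8000573527/134217728
(2,4): OLD=294563708295/1073741824 → NEW=255, ERR=20759543175/1073741824
(2,5): OLD=6199734397613/34359738368 → NEW=255, ERR=-2561998886227/34359738368
(2,6): OLD=-11212800312181/549755813888 → NEW=0, ERR=-11212800312181/549755813888
(3,0): OLD=1904701743/16777216 → NEW=0, ERR=1904701743/16777216
(3,1): OLD=35330052227/134217728 → NEW=255, ERR=1104531587/134217728
(3,2): OLD=163733016761/1073741824 → NEW=255, ERR=-110071148359/1073741824
(3,3): OLD=894607912895/4294967296 → NEW=255, ERR=-200608747585/4294967296
(3,4): OLD=61766133710127/549755813888 → NEW=0, ERR=61766133710127/549755813888
(3,5): OLD=1003796289897213/4398046511104 → NEW=255, ERR=-117705570434307/4398046511104
(3,6): OLD=10432668391416099/70368744177664 → NEW=255, ERR=-7511361373888221/70368744177664
Output grid:
  Row 0: ..#.#.#  (4 black, running=4)
  Row 1: #.##.##  (2 black, running=6)
  Row 2: #...##.  (4 black, running=10)
  Row 3: .###.##  (2 black, running=12)

Answer: 12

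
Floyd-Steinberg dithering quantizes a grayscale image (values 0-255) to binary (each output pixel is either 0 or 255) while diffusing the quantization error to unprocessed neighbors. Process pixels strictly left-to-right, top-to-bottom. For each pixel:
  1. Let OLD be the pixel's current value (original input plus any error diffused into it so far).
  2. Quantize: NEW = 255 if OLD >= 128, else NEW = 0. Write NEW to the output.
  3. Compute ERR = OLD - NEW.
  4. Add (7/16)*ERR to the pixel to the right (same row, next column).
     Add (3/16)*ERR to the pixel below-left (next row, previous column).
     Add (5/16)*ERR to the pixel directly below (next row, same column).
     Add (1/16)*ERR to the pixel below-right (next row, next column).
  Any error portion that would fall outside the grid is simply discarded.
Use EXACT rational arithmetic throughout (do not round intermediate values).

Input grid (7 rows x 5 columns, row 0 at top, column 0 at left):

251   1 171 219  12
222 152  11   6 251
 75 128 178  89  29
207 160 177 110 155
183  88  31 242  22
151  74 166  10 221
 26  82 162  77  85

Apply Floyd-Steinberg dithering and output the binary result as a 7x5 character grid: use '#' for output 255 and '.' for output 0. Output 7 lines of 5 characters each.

(0,0): OLD=251 → NEW=255, ERR=-4
(0,1): OLD=-3/4 → NEW=0, ERR=-3/4
(0,2): OLD=10923/64 → NEW=255, ERR=-5397/64
(0,3): OLD=186477/1024 → NEW=255, ERR=-74643/1024
(0,4): OLD=-325893/16384 → NEW=0, ERR=-325893/16384
(1,0): OLD=14119/64 → NEW=255, ERR=-2201/64
(1,1): OLD=61777/512 → NEW=0, ERR=61777/512
(1,2): OLD=388645/16384 → NEW=0, ERR=388645/16384
(1,3): OLD=-1009343/65536 → NEW=0, ERR=-1009343/65536
(1,4): OLD=244832163/1048576 → NEW=255, ERR=-22554717/1048576
(2,0): OLD=711691/8192 → NEW=0, ERR=711691/8192
(2,1): OLD=54004905/262144 → NEW=255, ERR=-12841815/262144
(2,2): OLD=707302715/4194304 → NEW=255, ERR=-362244805/4194304
(2,3): OLD=2942822017/67108864 → NEW=0, ERR=2942822017/67108864
(2,4): OLD=43487190343/1073741824 → NEW=0, ERR=43487190343/1073741824
(3,0): OLD=943566043/4194304 → NEW=255, ERR=-125981477/4194304
(3,1): OLD=4052927039/33554432 → NEW=0, ERR=4052927039/33554432
(3,2): OLD=223354658405/1073741824 → NEW=255, ERR=-50449506715/1073741824
(3,3): OLD=226223965693/2147483648 → NEW=0, ERR=226223965693/2147483648
(3,4): OLD=7438369414865/34359738368 → NEW=255, ERR=-1323363868975/34359738368
(4,0): OLD=105366898933/536870912 → NEW=255, ERR=-31535183627/536870912
(4,1): OLD=1535204465397/17179869184 → NEW=0, ERR=1535204465397/17179869184
(4,2): OLD=22736159656443/274877906944 → NEW=0, ERR=22736159656443/274877906944
(4,3): OLD=1323587904751349/4398046511104 → NEW=255, ERR=202086044419829/4398046511104
(4,4): OLD=2579068488442675/70368744177664 → NEW=0, ERR=2579068488442675/70368744177664
(5,0): OLD=41066547964415/274877906944 → NEW=255, ERR=-29027318306305/274877906944
(5,1): OLD=148571517930813/2199023255552 → NEW=0, ERR=148571517930813/2199023255552
(5,2): OLD=16579376033440165/70368744177664 → NEW=255, ERR=-1364653731864155/70368744177664
(5,3): OLD=7857742209085227/281474976710656 → NEW=0, ERR=7857742209085227/281474976710656
(5,4): OLD=1114814589724198761/4503599627370496 → NEW=255, ERR=-33603315255277719/4503599627370496
(6,0): OLD=199415495849871/35184372088832 → NEW=0, ERR=199415495849871/35184372088832
(6,1): OLD=107362097489916897/1125899906842624 → NEW=0, ERR=107362097489916897/1125899906842624
(6,2): OLD=3731056466105966267/18014398509481984 → NEW=255, ERR=-862615153811939653/18014398509481984
(6,3): OLD=17917319255484943049/288230376151711744 → NEW=0, ERR=17917319255484943049/288230376151711744
(6,4): OLD=514707813495136975551/4611686018427387904 → NEW=0, ERR=514707813495136975551/4611686018427387904
Row 0: #.##.
Row 1: #...#
Row 2: .##..
Row 3: #.#.#
Row 4: #..#.
Row 5: #.#.#
Row 6: ..#..

Answer: #.##.
#...#
.##..
#.#.#
#..#.
#.#.#
..#..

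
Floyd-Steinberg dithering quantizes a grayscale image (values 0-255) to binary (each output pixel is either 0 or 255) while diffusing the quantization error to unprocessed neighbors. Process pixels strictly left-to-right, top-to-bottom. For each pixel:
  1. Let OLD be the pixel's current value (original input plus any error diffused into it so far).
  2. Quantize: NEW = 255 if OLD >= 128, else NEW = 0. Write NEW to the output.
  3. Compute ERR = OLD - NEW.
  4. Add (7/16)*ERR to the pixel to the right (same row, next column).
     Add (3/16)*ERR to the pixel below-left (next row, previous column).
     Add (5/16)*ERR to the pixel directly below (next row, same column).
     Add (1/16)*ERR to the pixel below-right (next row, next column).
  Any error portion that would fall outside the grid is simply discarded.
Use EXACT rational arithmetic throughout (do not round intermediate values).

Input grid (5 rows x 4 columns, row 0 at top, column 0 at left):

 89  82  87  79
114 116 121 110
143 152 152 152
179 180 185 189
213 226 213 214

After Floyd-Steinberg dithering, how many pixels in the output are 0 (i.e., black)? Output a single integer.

(0,0): OLD=89 → NEW=0, ERR=89
(0,1): OLD=1935/16 → NEW=0, ERR=1935/16
(0,2): OLD=35817/256 → NEW=255, ERR=-29463/256
(0,3): OLD=117343/4096 → NEW=0, ERR=117343/4096
(1,0): OLD=42109/256 → NEW=255, ERR=-23171/256
(1,1): OLD=201067/2048 → NEW=0, ERR=201067/2048
(1,2): OLD=9235143/65536 → NEW=255, ERR=-7476537/65536
(1,3): OLD=64852513/1048576 → NEW=0, ERR=64852513/1048576
(2,0): OLD=4362185/32768 → NEW=255, ERR=-3993655/32768
(2,1): OLD=107281715/1048576 → NEW=0, ERR=107281715/1048576
(2,2): OLD=375061215/2097152 → NEW=255, ERR=-159712545/2097152
(2,3): OLD=4391561795/33554432 → NEW=255, ERR=-4164818365/33554432
(3,0): OLD=2685982009/16777216 → NEW=255, ERR=-1592208071/16777216
(3,1): OLD=39877610343/268435456 → NEW=255, ERR=-28573430937/268435456
(3,2): OLD=419847382681/4294967296 → NEW=0, ERR=419847382681/4294967296
(3,3): OLD=12934337736111/68719476736 → NEW=255, ERR=-4589128831569/68719476736
(4,0): OLD=701731095557/4294967296 → NEW=255, ERR=-393485564923/4294967296
(4,1): OLD=5671132597391/34359738368 → NEW=255, ERR=-3090600686449/34359738368
(4,2): OLD=203433172905903/1099511627776 → NEW=255, ERR=-76942292176977/1099511627776
(4,3): OLD=2966482391707001/17592186044416 → NEW=255, ERR=-1519525049619079/17592186044416
Output grid:
  Row 0: ..#.  (3 black, running=3)
  Row 1: #.#.  (2 black, running=5)
  Row 2: #.##  (1 black, running=6)
  Row 3: ##.#  (1 black, running=7)
  Row 4: ####  (0 black, running=7)

Answer: 7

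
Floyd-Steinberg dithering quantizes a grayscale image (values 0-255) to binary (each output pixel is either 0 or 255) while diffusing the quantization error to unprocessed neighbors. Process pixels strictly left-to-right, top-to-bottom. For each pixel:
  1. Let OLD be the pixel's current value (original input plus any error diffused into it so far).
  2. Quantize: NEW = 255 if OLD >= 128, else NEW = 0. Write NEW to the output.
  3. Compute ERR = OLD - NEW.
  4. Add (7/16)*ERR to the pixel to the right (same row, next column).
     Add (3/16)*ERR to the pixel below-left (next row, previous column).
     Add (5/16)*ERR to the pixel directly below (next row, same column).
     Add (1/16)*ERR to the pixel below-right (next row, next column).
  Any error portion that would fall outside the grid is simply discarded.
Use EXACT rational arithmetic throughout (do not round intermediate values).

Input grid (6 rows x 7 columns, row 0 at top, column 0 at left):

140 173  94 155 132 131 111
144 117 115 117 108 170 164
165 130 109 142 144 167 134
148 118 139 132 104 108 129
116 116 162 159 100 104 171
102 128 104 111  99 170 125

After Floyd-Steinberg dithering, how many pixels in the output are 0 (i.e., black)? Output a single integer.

Answer: 20

Derivation:
(0,0): OLD=140 → NEW=255, ERR=-115
(0,1): OLD=1963/16 → NEW=0, ERR=1963/16
(0,2): OLD=37805/256 → NEW=255, ERR=-27475/256
(0,3): OLD=442555/4096 → NEW=0, ERR=442555/4096
(0,4): OLD=11748637/65536 → NEW=255, ERR=-4963043/65536
(0,5): OLD=102622155/1048576 → NEW=0, ERR=102622155/1048576
(0,6): OLD=2580626061/16777216 → NEW=255, ERR=-1697564019/16777216
(1,0): OLD=33553/256 → NEW=255, ERR=-31727/256
(1,1): OLD=151159/2048 → NEW=0, ERR=151159/2048
(1,2): OLD=9285059/65536 → NEW=255, ERR=-7426621/65536
(1,3): OLD=21044679/262144 → NEW=0, ERR=21044679/262144
(1,4): OLD=2425307445/16777216 → NEW=255, ERR=-1852882635/16777216
(1,5): OLD=17255195205/134217728 → NEW=255, ERR=-16970325435/134217728
(1,6): OLD=178628115307/2147483648 → NEW=0, ERR=178628115307/2147483648
(2,0): OLD=4591117/32768 → NEW=255, ERR=-3764723/32768
(2,1): OLD=77392223/1048576 → NEW=0, ERR=77392223/1048576
(2,2): OLD=2106261981/16777216 → NEW=0, ERR=2106261981/16777216
(2,3): OLD=26068051509/134217728 → NEW=255, ERR=-8157469131/134217728
(2,4): OLD=68941977669/1073741824 → NEW=0, ERR=68941977669/1073741824
(2,5): OLD=5644353328663/34359738368 → NEW=255, ERR=-3117379955177/34359738368
(2,6): OLD=61791465287953/549755813888 → NEW=0, ERR=61791465287953/549755813888
(3,0): OLD=2112848957/16777216 → NEW=0, ERR=2112848957/16777216
(3,1): OLD=28523976057/134217728 → NEW=255, ERR=-5701544583/134217728
(3,2): OLD=164136845691/1073741824 → NEW=255, ERR=-109667319429/1073741824
(3,3): OLD=378849857709/4294967296 → NEW=0, ERR=378849857709/4294967296
(3,4): OLD=77980461140029/549755813888 → NEW=255, ERR=-62207271401411/549755813888
(3,5): OLD=242904719302407/4398046511104 → NEW=0, ERR=242904719302407/4398046511104
(3,6): OLD=12850535011290969/70368744177664 → NEW=255, ERR=-5093494754013351/70368744177664
(4,0): OLD=316517427699/2147483648 → NEW=255, ERR=-231090902541/2147483648
(4,1): OLD=1524410516183/34359738368 → NEW=0, ERR=1524410516183/34359738368
(4,2): OLD=89817345526265/549755813888 → NEW=255, ERR=-50370387015175/549755813888
(4,3): OLD=522839254303363/4398046511104 → NEW=0, ERR=522839254303363/4398046511104
(4,4): OLD=4662557377017369/35184372088832 → NEW=255, ERR=-4309457505634791/35184372088832
(4,5): OLD=52950547775517721/1125899906842624 → NEW=0, ERR=52950547775517721/1125899906842624
(4,6): OLD=3105820007370391423/18014398509481984 → NEW=255, ERR=-1487851612547514497/18014398509481984
(5,0): OLD=42161052361845/549755813888 → NEW=0, ERR=42161052361845/549755813888
(5,1): OLD=666354841287079/4398046511104 → NEW=255, ERR=-455147019044441/4398046511104
(5,2): OLD=1940573544770241/35184372088832 → NEW=0, ERR=1940573544770241/35184372088832
(5,3): OLD=40416476264708133/281474976710656 → NEW=255, ERR=-31359642796509147/281474976710656
(5,4): OLD=508540745663107831/18014398509481984 → NEW=0, ERR=508540745663107831/18014398509481984
(5,5): OLD=25062497953473306247/144115188075855872 → NEW=255, ERR=-11686875005869941113/144115188075855872
(5,6): OLD=153685856723987844617/2305843009213693952 → NEW=0, ERR=153685856723987844617/2305843009213693952
Output grid:
  Row 0: #.#.#.#  (3 black, running=3)
  Row 1: #.#.##.  (3 black, running=6)
  Row 2: #..#.#.  (4 black, running=10)
  Row 3: .##.#.#  (3 black, running=13)
  Row 4: #.#.#.#  (3 black, running=16)
  Row 5: .#.#.#.  (4 black, running=20)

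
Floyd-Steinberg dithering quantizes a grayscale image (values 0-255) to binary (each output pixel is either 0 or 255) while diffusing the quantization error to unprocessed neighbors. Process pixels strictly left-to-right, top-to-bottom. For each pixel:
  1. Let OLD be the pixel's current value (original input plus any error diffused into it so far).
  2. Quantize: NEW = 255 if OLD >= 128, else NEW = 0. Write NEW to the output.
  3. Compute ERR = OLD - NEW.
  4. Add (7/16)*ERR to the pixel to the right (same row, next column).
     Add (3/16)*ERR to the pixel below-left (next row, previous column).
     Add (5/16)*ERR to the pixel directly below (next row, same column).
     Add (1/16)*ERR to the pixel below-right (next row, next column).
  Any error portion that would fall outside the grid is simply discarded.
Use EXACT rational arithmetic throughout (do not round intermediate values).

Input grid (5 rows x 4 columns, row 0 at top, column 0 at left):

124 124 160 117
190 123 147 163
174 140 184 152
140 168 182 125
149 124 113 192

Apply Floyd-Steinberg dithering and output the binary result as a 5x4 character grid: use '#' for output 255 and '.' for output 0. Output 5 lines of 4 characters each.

Answer: .#.#
#.#.
####
.#..
#.##

Derivation:
(0,0): OLD=124 → NEW=0, ERR=124
(0,1): OLD=713/4 → NEW=255, ERR=-307/4
(0,2): OLD=8091/64 → NEW=0, ERR=8091/64
(0,3): OLD=176445/1024 → NEW=255, ERR=-84675/1024
(1,0): OLD=13719/64 → NEW=255, ERR=-2601/64
(1,1): OLD=57697/512 → NEW=0, ERR=57697/512
(1,2): OLD=3530869/16384 → NEW=255, ERR=-647051/16384
(1,3): OLD=33497411/262144 → NEW=0, ERR=33497411/262144
(2,0): OLD=1494459/8192 → NEW=255, ERR=-594501/8192
(2,1): OLD=35001657/262144 → NEW=255, ERR=-31845063/262144
(2,2): OLD=78388189/524288 → NEW=255, ERR=-55305251/524288
(2,3): OLD=1202200137/8388608 → NEW=255, ERR=-936894903/8388608
(3,0): OLD=396547211/4194304 → NEW=0, ERR=396547211/4194304
(3,1): OLD=9870804053/67108864 → NEW=255, ERR=-7241956267/67108864
(3,2): OLD=78694143659/1073741824 → NEW=0, ERR=78694143659/1073741824
(3,3): OLD=1985464761645/17179869184 → NEW=0, ERR=1985464761645/17179869184
(4,0): OLD=169985439855/1073741824 → NEW=255, ERR=-103818725265/1073741824
(4,1): OLD=580907358797/8589934592 → NEW=0, ERR=580907358797/8589934592
(4,2): OLD=49591891481133/274877906944 → NEW=255, ERR=-20501974789587/274877906944
(4,3): OLD=879893988313163/4398046511104 → NEW=255, ERR=-241607872018357/4398046511104
Row 0: .#.#
Row 1: #.#.
Row 2: ####
Row 3: .#..
Row 4: #.##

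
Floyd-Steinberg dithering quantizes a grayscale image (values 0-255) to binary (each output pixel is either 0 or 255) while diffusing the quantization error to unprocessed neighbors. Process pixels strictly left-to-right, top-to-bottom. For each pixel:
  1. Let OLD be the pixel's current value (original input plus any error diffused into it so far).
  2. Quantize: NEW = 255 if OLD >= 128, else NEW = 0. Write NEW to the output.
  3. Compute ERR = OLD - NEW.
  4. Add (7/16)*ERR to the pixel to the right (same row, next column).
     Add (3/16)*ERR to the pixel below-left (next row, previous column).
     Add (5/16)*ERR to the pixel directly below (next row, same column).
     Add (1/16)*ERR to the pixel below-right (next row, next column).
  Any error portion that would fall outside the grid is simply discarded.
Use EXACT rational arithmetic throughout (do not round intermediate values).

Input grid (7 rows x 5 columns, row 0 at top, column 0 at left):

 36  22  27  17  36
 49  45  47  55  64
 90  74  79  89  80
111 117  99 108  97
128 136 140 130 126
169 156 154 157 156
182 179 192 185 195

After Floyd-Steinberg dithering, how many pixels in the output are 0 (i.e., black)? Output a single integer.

(0,0): OLD=36 → NEW=0, ERR=36
(0,1): OLD=151/4 → NEW=0, ERR=151/4
(0,2): OLD=2785/64 → NEW=0, ERR=2785/64
(0,3): OLD=36903/1024 → NEW=0, ERR=36903/1024
(0,4): OLD=848145/16384 → NEW=0, ERR=848145/16384
(1,0): OLD=4309/64 → NEW=0, ERR=4309/64
(1,1): OLD=49491/512 → NEW=0, ERR=49491/512
(1,2): OLD=1835087/16384 → NEW=0, ERR=1835087/16384
(1,3): OLD=8368291/65536 → NEW=0, ERR=8368291/65536
(1,4): OLD=145011593/1048576 → NEW=255, ERR=-122375287/1048576
(2,0): OLD=1058113/8192 → NEW=255, ERR=-1030847/8192
(2,1): OLD=19493723/262144 → NEW=0, ERR=19493723/262144
(2,2): OLD=740371921/4194304 → NEW=255, ERR=-329175599/4194304
(2,3): OLD=5347591651/67108864 → NEW=0, ERR=5347591651/67108864
(2,4): OLD=92741525621/1073741824 → NEW=0, ERR=92741525621/1073741824
(3,0): OLD=359113393/4194304 → NEW=0, ERR=359113393/4194304
(3,1): OLD=5204854109/33554432 → NEW=255, ERR=-3351526051/33554432
(3,2): OLD=54078195983/1073741824 → NEW=0, ERR=54078195983/1073741824
(3,3): OLD=356967024919/2147483648 → NEW=255, ERR=-190641305321/2147483648
(3,4): OLD=3096943673491/34359738368 → NEW=0, ERR=3096943673491/34359738368
(4,0): OLD=73029434303/536870912 → NEW=255, ERR=-63872648257/536870912
(4,1): OLD=1160168581823/17179869184 → NEW=0, ERR=1160168581823/17179869184
(4,2): OLD=44638970057745/274877906944 → NEW=255, ERR=-25454896212975/274877906944
(4,3): OLD=359722003882687/4398046511104 → NEW=0, ERR=359722003882687/4398046511104
(4,4): OLD=12976126351301305/70368744177664 → NEW=255, ERR=-4967903414003015/70368744177664
(5,0): OLD=39715248297885/274877906944 → NEW=255, ERR=-30378617972835/274877906944
(5,1): OLD=228595465960855/2199023255552 → NEW=0, ERR=228595465960855/2199023255552
(5,2): OLD=13376900598368975/70368744177664 → NEW=255, ERR=-4567129166935345/70368744177664
(5,3): OLD=38038494460957217/281474976710656 → NEW=255, ERR=-33737624600260063/281474976710656
(5,4): OLD=390062309636408603/4503599627370496 → NEW=0, ERR=390062309636408603/4503599627370496
(6,0): OLD=5874197399136589/35184372088832 → NEW=255, ERR=-3097817483515571/35184372088832
(6,1): OLD=173263599407496707/1125899906842624 → NEW=255, ERR=-113840876837372413/1125899906842624
(6,2): OLD=2008697425972943441/18014398509481984 → NEW=0, ERR=2008697425972943441/18014398509481984
(6,3): OLD=60099024346695511483/288230376151711744 → NEW=255, ERR=-13399721571990983237/288230376151711744
(6,4): OLD=895753334082388207069/4611686018427387904 → NEW=255, ERR=-280226600616595708451/4611686018427387904
Output grid:
  Row 0: .....  (5 black, running=5)
  Row 1: ....#  (4 black, running=9)
  Row 2: #.#..  (3 black, running=12)
  Row 3: .#.#.  (3 black, running=15)
  Row 4: #.#.#  (2 black, running=17)
  Row 5: #.##.  (2 black, running=19)
  Row 6: ##.##  (1 black, running=20)

Answer: 20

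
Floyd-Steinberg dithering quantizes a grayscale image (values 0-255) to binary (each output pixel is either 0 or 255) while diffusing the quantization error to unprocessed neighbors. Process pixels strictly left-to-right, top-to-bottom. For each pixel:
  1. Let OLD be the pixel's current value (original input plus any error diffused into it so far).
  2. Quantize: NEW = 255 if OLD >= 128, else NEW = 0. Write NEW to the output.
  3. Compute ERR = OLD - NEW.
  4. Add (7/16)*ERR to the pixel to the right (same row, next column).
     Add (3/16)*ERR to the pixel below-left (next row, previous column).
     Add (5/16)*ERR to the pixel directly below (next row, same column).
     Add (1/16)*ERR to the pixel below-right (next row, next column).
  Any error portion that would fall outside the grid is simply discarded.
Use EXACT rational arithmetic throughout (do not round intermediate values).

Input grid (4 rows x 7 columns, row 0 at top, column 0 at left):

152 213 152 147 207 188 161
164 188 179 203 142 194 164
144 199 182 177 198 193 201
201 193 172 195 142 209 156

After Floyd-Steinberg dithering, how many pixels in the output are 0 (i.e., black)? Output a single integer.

(0,0): OLD=152 → NEW=255, ERR=-103
(0,1): OLD=2687/16 → NEW=255, ERR=-1393/16
(0,2): OLD=29161/256 → NEW=0, ERR=29161/256
(0,3): OLD=806239/4096 → NEW=255, ERR=-238241/4096
(0,4): OLD=11898265/65536 → NEW=255, ERR=-4813415/65536
(0,5): OLD=163438383/1048576 → NEW=255, ERR=-103948497/1048576
(0,6): OLD=1973492297/16777216 → NEW=0, ERR=1973492297/16777216
(1,0): OLD=29565/256 → NEW=0, ERR=29565/256
(1,1): OLD=463339/2048 → NEW=255, ERR=-58901/2048
(1,2): OLD=12167879/65536 → NEW=255, ERR=-4543801/65536
(1,3): OLD=38755003/262144 → NEW=255, ERR=-28091717/262144
(1,4): OLD=837888209/16777216 → NEW=0, ERR=837888209/16777216
(1,5): OLD=27157029409/134217728 → NEW=255, ERR=-7068491231/134217728
(1,6): OLD=368342163919/2147483648 → NEW=255, ERR=-179266166321/2147483648
(2,0): OLD=5724489/32768 → NEW=255, ERR=-2631351/32768
(2,1): OLD=156340787/1048576 → NEW=255, ERR=-111046093/1048576
(2,2): OLD=1545368665/16777216 → NEW=0, ERR=1545368665/16777216
(2,3): OLD=25345879249/134217728 → NEW=255, ERR=-8879641391/134217728
(2,4): OLD=180485684065/1073741824 → NEW=255, ERR=-93318481055/1073741824
(2,5): OLD=4328942663563/34359738368 → NEW=0, ERR=4328942663563/34359738368
(2,6): OLD=124652690175613/549755813888 → NEW=255, ERR=-15535042365827/549755813888
(3,0): OLD=2618065977/16777216 → NEW=255, ERR=-1660124103/16777216
(3,1): OLD=17296170565/134217728 → NEW=255, ERR=-16929350075/134217728
(3,2): OLD=135911829727/1073741824 → NEW=0, ERR=135911829727/1073741824
(3,3): OLD=941304948681/4294967296 → NEW=255, ERR=-153911711799/4294967296
(3,4): OLD=65228952537145/549755813888 → NEW=0, ERR=65228952537145/549755813888
(3,5): OLD=1273458666544443/4398046511104 → NEW=255, ERR=151956806212923/4398046511104
(3,6): OLD=11973924701509029/70368744177664 → NEW=255, ERR=-5970105063795291/70368744177664
Output grid:
  Row 0: ##.###.  (2 black, running=2)
  Row 1: .###.##  (2 black, running=4)
  Row 2: ##.##.#  (2 black, running=6)
  Row 3: ##.#.##  (2 black, running=8)

Answer: 8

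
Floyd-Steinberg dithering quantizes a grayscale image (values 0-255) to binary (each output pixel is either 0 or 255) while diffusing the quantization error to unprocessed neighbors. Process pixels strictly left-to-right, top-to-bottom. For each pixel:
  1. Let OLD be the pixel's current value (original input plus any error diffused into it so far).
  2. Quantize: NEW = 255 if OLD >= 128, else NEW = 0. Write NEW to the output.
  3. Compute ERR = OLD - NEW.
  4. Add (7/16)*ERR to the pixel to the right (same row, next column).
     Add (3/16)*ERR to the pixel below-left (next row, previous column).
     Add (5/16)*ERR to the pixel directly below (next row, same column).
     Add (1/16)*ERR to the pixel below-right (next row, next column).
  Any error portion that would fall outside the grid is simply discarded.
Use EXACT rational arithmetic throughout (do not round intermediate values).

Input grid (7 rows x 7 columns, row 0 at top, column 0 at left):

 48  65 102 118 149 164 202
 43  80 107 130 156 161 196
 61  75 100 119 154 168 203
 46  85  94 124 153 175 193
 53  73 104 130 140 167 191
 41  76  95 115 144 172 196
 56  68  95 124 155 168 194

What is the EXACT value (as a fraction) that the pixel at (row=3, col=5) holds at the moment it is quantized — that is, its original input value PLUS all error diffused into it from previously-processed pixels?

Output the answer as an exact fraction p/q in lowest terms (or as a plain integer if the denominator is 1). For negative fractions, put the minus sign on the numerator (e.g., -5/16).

Answer: 26773127142251/137438953472

Derivation:
(0,0): OLD=48 → NEW=0, ERR=48
(0,1): OLD=86 → NEW=0, ERR=86
(0,2): OLD=1117/8 → NEW=255, ERR=-923/8
(0,3): OLD=8643/128 → NEW=0, ERR=8643/128
(0,4): OLD=365653/2048 → NEW=255, ERR=-156587/2048
(0,5): OLD=4277843/32768 → NEW=255, ERR=-4077997/32768
(0,6): OLD=77360197/524288 → NEW=255, ERR=-56333243/524288
(1,0): OLD=593/8 → NEW=0, ERR=593/8
(1,1): OLD=7723/64 → NEW=0, ERR=7723/64
(1,2): OLD=290355/2048 → NEW=255, ERR=-231885/2048
(1,3): OLD=655509/8192 → NEW=0, ERR=655509/8192
(1,4): OLD=77594837/524288 → NEW=255, ERR=-56098603/524288
(1,5): OLD=211274953/4194304 → NEW=0, ERR=211274953/4194304
(1,6): OLD=11856948679/67108864 → NEW=255, ERR=-5255811641/67108864
(2,0): OLD=109353/1024 → NEW=0, ERR=109353/1024
(2,1): OLD=4680375/32768 → NEW=255, ERR=-3675465/32768
(2,2): OLD=19970029/524288 → NEW=0, ERR=19970029/524288
(2,3): OLD=560069533/4194304 → NEW=255, ERR=-509477987/4194304
(2,4): OLD=2746960247/33554432 → NEW=0, ERR=2746960247/33554432
(2,5): OLD=212800010023/1073741824 → NEW=255, ERR=-61004155097/1073741824
(2,6): OLD=2694105815361/17179869184 → NEW=255, ERR=-1686760826559/17179869184
(3,0): OLD=30587333/524288 → NEW=0, ERR=30587333/524288
(3,1): OLD=374502317/4194304 → NEW=0, ERR=374502317/4194304
(3,2): OLD=3864828557/33554432 → NEW=0, ERR=3864828557/33554432
(3,3): OLD=10345704513/67108864 → NEW=255, ERR=-6767055807/67108864
(3,4): OLD=1996684544325/17179869184 → NEW=0, ERR=1996684544325/17179869184
(3,5): OLD=26773127142251/137438953472 → NEW=255, ERR=-8273805993109/137438953472
Target (3,5): original=175, with diffused error = 26773127142251/137438953472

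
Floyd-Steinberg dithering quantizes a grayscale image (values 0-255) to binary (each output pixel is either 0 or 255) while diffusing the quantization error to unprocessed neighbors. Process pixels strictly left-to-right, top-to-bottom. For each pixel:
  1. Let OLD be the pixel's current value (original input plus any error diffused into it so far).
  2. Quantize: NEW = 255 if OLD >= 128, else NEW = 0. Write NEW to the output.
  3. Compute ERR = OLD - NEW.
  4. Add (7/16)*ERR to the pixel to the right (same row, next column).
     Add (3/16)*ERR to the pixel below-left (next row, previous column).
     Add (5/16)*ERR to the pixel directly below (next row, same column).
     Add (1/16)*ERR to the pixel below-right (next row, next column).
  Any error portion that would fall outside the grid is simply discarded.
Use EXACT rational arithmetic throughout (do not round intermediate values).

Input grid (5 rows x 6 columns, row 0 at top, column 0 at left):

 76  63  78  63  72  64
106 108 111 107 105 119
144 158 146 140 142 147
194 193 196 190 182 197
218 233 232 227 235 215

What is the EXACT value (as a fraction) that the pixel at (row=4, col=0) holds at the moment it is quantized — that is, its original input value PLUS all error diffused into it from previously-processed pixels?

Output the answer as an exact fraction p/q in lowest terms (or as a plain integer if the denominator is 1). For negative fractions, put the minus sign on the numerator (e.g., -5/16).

Answer: 107139659865/536870912

Derivation:
(0,0): OLD=76 → NEW=0, ERR=76
(0,1): OLD=385/4 → NEW=0, ERR=385/4
(0,2): OLD=7687/64 → NEW=0, ERR=7687/64
(0,3): OLD=118321/1024 → NEW=0, ERR=118321/1024
(0,4): OLD=2007895/16384 → NEW=0, ERR=2007895/16384
(0,5): OLD=30832481/262144 → NEW=0, ERR=30832481/262144
(1,0): OLD=9459/64 → NEW=255, ERR=-6861/64
(1,1): OLD=60645/512 → NEW=0, ERR=60645/512
(1,2): OLD=3736137/16384 → NEW=255, ERR=-441783/16384
(1,3): OLD=10603541/65536 → NEW=255, ERR=-6108139/65536
(1,4): OLD=552793247/4194304 → NEW=255, ERR=-516754273/4194304
(1,5): OLD=7349294505/67108864 → NEW=0, ERR=7349294505/67108864
(2,0): OLD=1087143/8192 → NEW=255, ERR=-1001817/8192
(2,1): OLD=34014749/262144 → NEW=255, ERR=-32831971/262144
(2,2): OLD=304954519/4194304 → NEW=0, ERR=304954519/4194304
(2,3): OLD=3955979423/33554432 → NEW=0, ERR=3955979423/33554432
(2,4): OLD=182307858269/1073741824 → NEW=255, ERR=-91496306851/1073741824
(2,5): OLD=2340621088603/17179869184 → NEW=255, ERR=-2040245553317/17179869184
(3,0): OLD=554908343/4194304 → NEW=255, ERR=-514639177/4194304
(3,1): OLD=3562456043/33554432 → NEW=0, ERR=3562456043/33554432
(3,2): OLD=75013758897/268435456 → NEW=255, ERR=6562717617/268435456
(3,3): OLD=3884467382227/17179869184 → NEW=255, ERR=-496399259693/17179869184
(3,4): OLD=17569002251251/137438953472 → NEW=0, ERR=17569002251251/137438953472
(3,5): OLD=462869247692893/2199023255552 → NEW=255, ERR=-97881682472867/2199023255552
(4,0): OLD=107139659865/536870912 → NEW=255, ERR=-29762422695/536870912
Target (4,0): original=218, with diffused error = 107139659865/536870912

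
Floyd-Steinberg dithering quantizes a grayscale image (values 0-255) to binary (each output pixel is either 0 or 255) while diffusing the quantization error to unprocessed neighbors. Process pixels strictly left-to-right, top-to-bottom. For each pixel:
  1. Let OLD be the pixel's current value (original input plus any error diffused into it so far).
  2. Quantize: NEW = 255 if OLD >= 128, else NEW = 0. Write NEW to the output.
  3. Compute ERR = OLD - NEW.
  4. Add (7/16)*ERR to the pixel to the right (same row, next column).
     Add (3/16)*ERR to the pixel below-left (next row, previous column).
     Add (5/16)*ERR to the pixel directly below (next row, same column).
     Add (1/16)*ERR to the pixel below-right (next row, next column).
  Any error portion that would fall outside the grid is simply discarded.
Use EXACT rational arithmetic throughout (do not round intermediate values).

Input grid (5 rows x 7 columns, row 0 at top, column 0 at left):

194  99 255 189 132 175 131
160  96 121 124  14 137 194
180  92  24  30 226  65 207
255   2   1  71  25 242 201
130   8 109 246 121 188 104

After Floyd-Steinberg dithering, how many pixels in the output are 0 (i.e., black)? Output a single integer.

Answer: 17

Derivation:
(0,0): OLD=194 → NEW=255, ERR=-61
(0,1): OLD=1157/16 → NEW=0, ERR=1157/16
(0,2): OLD=73379/256 → NEW=255, ERR=8099/256
(0,3): OLD=830837/4096 → NEW=255, ERR=-213643/4096
(0,4): OLD=7155251/65536 → NEW=0, ERR=7155251/65536
(0,5): OLD=233587557/1048576 → NEW=255, ERR=-33799323/1048576
(0,6): OLD=1961220035/16777216 → NEW=0, ERR=1961220035/16777216
(1,0): OLD=39551/256 → NEW=255, ERR=-25729/256
(1,1): OLD=157177/2048 → NEW=0, ERR=157177/2048
(1,2): OLD=10433517/65536 → NEW=255, ERR=-6278163/65536
(1,3): OLD=23130985/262144 → NEW=0, ERR=23130985/262144
(1,4): OLD=1298878107/16777216 → NEW=0, ERR=1298878107/16777216
(1,5): OLD=25439631371/134217728 → NEW=255, ERR=-8785889269/134217728
(1,6): OLD=429233090885/2147483648 → NEW=255, ERR=-118375239355/2147483648
(2,0): OLD=5340611/32768 → NEW=255, ERR=-3015229/32768
(2,1): OLD=53982993/1048576 → NEW=0, ERR=53982993/1048576
(2,2): OLD=636327539/16777216 → NEW=0, ERR=636327539/16777216
(2,3): OLD=11099348123/134217728 → NEW=0, ERR=11099348123/134217728
(2,4): OLD=300233631051/1073741824 → NEW=255, ERR=26429465931/1073741824
(2,5): OLD=1711655055065/34359738368 → NEW=0, ERR=1711655055065/34359738368
(2,6): OLD=114061832059007/549755813888 → NEW=255, ERR=-26125900482433/549755813888
(3,0): OLD=3957702419/16777216 → NEW=255, ERR=-320487661/16777216
(3,1): OLD=1488641047/134217728 → NEW=0, ERR=1488641047/134217728
(3,2): OLD=39114470005/1073741824 → NEW=0, ERR=39114470005/1073741824
(3,3): OLD=514389821827/4294967296 → NEW=0, ERR=514389821827/4294967296
(3,4): OLD=54754838203155/549755813888 → NEW=0, ERR=54754838203155/549755813888
(3,5): OLD=1292012484155497/4398046511104 → NEW=255, ERR=170510623823977/4398046511104
(3,6): OLD=14511747774229303/70368744177664 → NEW=255, ERR=-3432281991075017/70368744177664
(4,0): OLD=270819290941/2147483648 → NEW=0, ERR=270819290941/2147483648
(4,1): OLD=2483368626713/34359738368 → NEW=0, ERR=2483368626713/34359738368
(4,2): OLD=96291727133463/549755813888 → NEW=255, ERR=-43896005407977/549755813888
(4,3): OLD=1185033727414317/4398046511104 → NEW=255, ERR=63531867082797/4398046511104
(4,4): OLD=6093900846112951/35184372088832 → NEW=255, ERR=-2878114036539209/35184372088832
(4,5): OLD=181728209197561335/1125899906842624 → NEW=255, ERR=-105376267047307785/1125899906842624
(4,6): OLD=904931736067908593/18014398509481984 → NEW=0, ERR=904931736067908593/18014398509481984
Output grid:
  Row 0: #.##.#.  (3 black, running=3)
  Row 1: #.#..##  (3 black, running=6)
  Row 2: #...#.#  (4 black, running=10)
  Row 3: #....##  (4 black, running=14)
  Row 4: ..####.  (3 black, running=17)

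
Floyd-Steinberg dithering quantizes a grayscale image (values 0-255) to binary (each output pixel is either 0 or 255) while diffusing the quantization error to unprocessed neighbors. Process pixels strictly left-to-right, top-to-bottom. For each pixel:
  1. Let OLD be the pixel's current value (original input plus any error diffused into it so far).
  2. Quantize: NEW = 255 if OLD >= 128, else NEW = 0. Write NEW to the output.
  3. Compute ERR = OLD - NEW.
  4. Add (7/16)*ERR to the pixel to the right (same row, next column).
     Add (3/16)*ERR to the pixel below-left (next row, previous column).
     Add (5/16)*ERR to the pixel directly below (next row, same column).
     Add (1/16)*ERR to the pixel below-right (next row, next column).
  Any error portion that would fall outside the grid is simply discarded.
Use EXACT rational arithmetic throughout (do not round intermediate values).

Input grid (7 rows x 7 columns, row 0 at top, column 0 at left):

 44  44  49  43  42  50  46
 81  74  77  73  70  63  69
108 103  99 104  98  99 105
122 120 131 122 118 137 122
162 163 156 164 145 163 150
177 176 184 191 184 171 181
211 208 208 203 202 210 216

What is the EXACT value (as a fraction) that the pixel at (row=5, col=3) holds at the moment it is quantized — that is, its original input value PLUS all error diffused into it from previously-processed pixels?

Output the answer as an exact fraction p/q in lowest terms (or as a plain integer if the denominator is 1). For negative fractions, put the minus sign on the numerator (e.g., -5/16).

(0,0): OLD=44 → NEW=0, ERR=44
(0,1): OLD=253/4 → NEW=0, ERR=253/4
(0,2): OLD=4907/64 → NEW=0, ERR=4907/64
(0,3): OLD=78381/1024 → NEW=0, ERR=78381/1024
(0,4): OLD=1236795/16384 → NEW=0, ERR=1236795/16384
(0,5): OLD=21764765/262144 → NEW=0, ERR=21764765/262144
(0,6): OLD=345291339/4194304 → NEW=0, ERR=345291339/4194304
(1,0): OLD=6823/64 → NEW=0, ERR=6823/64
(1,1): OLD=80657/512 → NEW=255, ERR=-49903/512
(1,2): OLD=1255397/16384 → NEW=0, ERR=1255397/16384
(1,3): OLD=9790337/65536 → NEW=255, ERR=-6921343/65536
(1,4): OLD=284107107/4194304 → NEW=0, ERR=284107107/4194304
(1,5): OLD=4655141459/33554432 → NEW=255, ERR=-3901238701/33554432
(1,6): OLD=26332965501/536870912 → NEW=0, ERR=26332965501/536870912
(2,0): OLD=1007947/8192 → NEW=0, ERR=1007947/8192
(2,1): OLD=38640489/262144 → NEW=255, ERR=-28206231/262144
(2,2): OLD=209617787/4194304 → NEW=0, ERR=209617787/4194304
(2,3): OLD=3702759779/33554432 → NEW=0, ERR=3702759779/33554432
(2,4): OLD=37324754195/268435456 → NEW=255, ERR=-31126287085/268435456
(2,5): OLD=217901015537/8589934592 → NEW=0, ERR=217901015537/8589934592
(2,6): OLD=17064317355943/137438953472 → NEW=0, ERR=17064317355943/137438953472
(3,0): OLD=588357915/4194304 → NEW=255, ERR=-481189605/4194304
(3,1): OLD=1786580095/33554432 → NEW=0, ERR=1786580095/33554432
(3,2): OLD=49359371693/268435456 → NEW=255, ERR=-19091669587/268435456
(3,3): OLD=114622847819/1073741824 → NEW=0, ERR=114622847819/1073741824
(3,4): OLD=19258079603995/137438953472 → NEW=255, ERR=-15788853531365/137438953472
(3,5): OLD=121716292807169/1099511627776 → NEW=0, ERR=121716292807169/1099511627776
(3,6): OLD=3708724771295391/17592186044416 → NEW=255, ERR=-777282670030689/17592186044416
(4,0): OLD=73085243829/536870912 → NEW=255, ERR=-63816838731/536870912
(4,1): OLD=920225588017/8589934592 → NEW=0, ERR=920225588017/8589934592
(4,2): OLD=28035701575807/137438953472 → NEW=255, ERR=-7011231559553/137438953472
(4,3): OLD=163889160087589/1099511627776 → NEW=255, ERR=-116486304995291/1099511627776
(4,4): OLD=793215687403423/8796093022208 → NEW=0, ERR=793215687403423/8796093022208
(4,5): OLD=62369922989951583/281474976710656 → NEW=255, ERR=-9406196071265697/281474976710656
(4,6): OLD=578673328962894665/4503599627370496 → NEW=255, ERR=-569744576016581815/4503599627370496
(5,0): OLD=21982024430115/137438953472 → NEW=255, ERR=-13064908705245/137438953472
(5,1): OLD=165910486844001/1099511627776 → NEW=255, ERR=-114464978238879/1099511627776
(5,2): OLD=961794041199287/8796093022208 → NEW=0, ERR=961794041199287/8796093022208
(5,3): OLD=15442447303424947/70368744177664 → NEW=255, ERR=-2501582461879373/70368744177664
Target (5,3): original=191, with diffused error = 15442447303424947/70368744177664

Answer: 15442447303424947/70368744177664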